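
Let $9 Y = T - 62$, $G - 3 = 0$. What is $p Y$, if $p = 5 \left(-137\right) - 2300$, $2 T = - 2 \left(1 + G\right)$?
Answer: $21890$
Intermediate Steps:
$G = 3$ ($G = 3 + 0 = 3$)
$T = -4$ ($T = \frac{\left(-2\right) \left(1 + 3\right)}{2} = \frac{\left(-2\right) 4}{2} = \frac{1}{2} \left(-8\right) = -4$)
$Y = - \frac{22}{3}$ ($Y = \frac{-4 - 62}{9} = \frac{1}{9} \left(-66\right) = - \frac{22}{3} \approx -7.3333$)
$p = -2985$ ($p = -685 - 2300 = -2985$)
$p Y = \left(-2985\right) \left(- \frac{22}{3}\right) = 21890$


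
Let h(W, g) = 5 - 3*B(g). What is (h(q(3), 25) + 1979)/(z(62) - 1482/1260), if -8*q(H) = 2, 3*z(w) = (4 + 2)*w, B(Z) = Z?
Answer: 400890/25793 ≈ 15.543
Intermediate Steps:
z(w) = 2*w (z(w) = ((4 + 2)*w)/3 = (6*w)/3 = 2*w)
q(H) = -¼ (q(H) = -⅛*2 = -¼)
h(W, g) = 5 - 3*g
(h(q(3), 25) + 1979)/(z(62) - 1482/1260) = ((5 - 3*25) + 1979)/(2*62 - 1482/1260) = ((5 - 75) + 1979)/(124 - 1482*1/1260) = (-70 + 1979)/(124 - 247/210) = 1909/(25793/210) = 1909*(210/25793) = 400890/25793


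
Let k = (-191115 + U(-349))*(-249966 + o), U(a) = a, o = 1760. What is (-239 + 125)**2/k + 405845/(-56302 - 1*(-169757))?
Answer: 964338799997983/269583338933636 ≈ 3.5771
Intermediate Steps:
k = 47522513584 (k = (-191115 - 349)*(-249966 + 1760) = -191464*(-248206) = 47522513584)
(-239 + 125)**2/k + 405845/(-56302 - 1*(-169757)) = (-239 + 125)**2/47522513584 + 405845/(-56302 - 1*(-169757)) = (-114)**2*(1/47522513584) + 405845/(-56302 + 169757) = 12996*(1/47522513584) + 405845/113455 = 3249/11880628396 + 405845*(1/113455) = 3249/11880628396 + 81169/22691 = 964338799997983/269583338933636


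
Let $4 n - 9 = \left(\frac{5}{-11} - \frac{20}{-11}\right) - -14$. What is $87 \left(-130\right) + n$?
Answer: $- \frac{124343}{11} \approx -11304.0$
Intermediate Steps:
$n = \frac{67}{11}$ ($n = \frac{9}{4} + \frac{\left(\frac{5}{-11} - \frac{20}{-11}\right) - -14}{4} = \frac{9}{4} + \frac{\left(5 \left(- \frac{1}{11}\right) - - \frac{20}{11}\right) + 14}{4} = \frac{9}{4} + \frac{\left(- \frac{5}{11} + \frac{20}{11}\right) + 14}{4} = \frac{9}{4} + \frac{\frac{15}{11} + 14}{4} = \frac{9}{4} + \frac{1}{4} \cdot \frac{169}{11} = \frac{9}{4} + \frac{169}{44} = \frac{67}{11} \approx 6.0909$)
$87 \left(-130\right) + n = 87 \left(-130\right) + \frac{67}{11} = -11310 + \frac{67}{11} = - \frac{124343}{11}$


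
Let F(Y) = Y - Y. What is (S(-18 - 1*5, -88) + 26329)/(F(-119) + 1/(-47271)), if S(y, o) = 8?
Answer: -1244976327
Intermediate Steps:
F(Y) = 0
(S(-18 - 1*5, -88) + 26329)/(F(-119) + 1/(-47271)) = (8 + 26329)/(0 + 1/(-47271)) = 26337/(0 - 1/47271) = 26337/(-1/47271) = 26337*(-47271) = -1244976327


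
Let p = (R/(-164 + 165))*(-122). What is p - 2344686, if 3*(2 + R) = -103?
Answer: -7020760/3 ≈ -2.3403e+6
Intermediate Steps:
R = -109/3 (R = -2 + (1/3)*(-103) = -2 - 103/3 = -109/3 ≈ -36.333)
p = 13298/3 (p = -109/(3*(-164 + 165))*(-122) = -109/3/1*(-122) = -109/3*1*(-122) = -109/3*(-122) = 13298/3 ≈ 4432.7)
p - 2344686 = 13298/3 - 2344686 = -7020760/3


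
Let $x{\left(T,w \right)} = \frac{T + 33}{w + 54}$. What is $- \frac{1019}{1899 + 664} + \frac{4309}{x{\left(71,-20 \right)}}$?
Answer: $\frac{187694451}{133276} \approx 1408.3$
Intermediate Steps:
$x{\left(T,w \right)} = \frac{33 + T}{54 + w}$
$- \frac{1019}{1899 + 664} + \frac{4309}{x{\left(71,-20 \right)}} = - \frac{1019}{1899 + 664} + \frac{4309}{\frac{1}{54 - 20} \left(33 + 71\right)} = - \frac{1019}{2563} + \frac{4309}{\frac{1}{34} \cdot 104} = \left(-1019\right) \frac{1}{2563} + \frac{4309}{\frac{1}{34} \cdot 104} = - \frac{1019}{2563} + \frac{4309}{\frac{52}{17}} = - \frac{1019}{2563} + 4309 \cdot \frac{17}{52} = - \frac{1019}{2563} + \frac{73253}{52} = \frac{187694451}{133276}$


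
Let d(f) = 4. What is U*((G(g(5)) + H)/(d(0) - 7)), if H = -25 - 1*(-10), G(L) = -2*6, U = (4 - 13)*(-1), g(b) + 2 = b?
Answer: 81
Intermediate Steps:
g(b) = -2 + b
U = 9 (U = -9*(-1) = 9)
G(L) = -12
H = -15 (H = -25 + 10 = -15)
U*((G(g(5)) + H)/(d(0) - 7)) = 9*((-12 - 15)/(4 - 7)) = 9*(-27/(-3)) = 9*(-27*(-⅓)) = 9*9 = 81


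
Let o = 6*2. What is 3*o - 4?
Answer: 32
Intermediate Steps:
o = 12
3*o - 4 = 3*12 - 4 = 36 - 4 = 32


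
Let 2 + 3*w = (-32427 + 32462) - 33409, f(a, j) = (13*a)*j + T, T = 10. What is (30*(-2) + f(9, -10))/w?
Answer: 915/8344 ≈ 0.10966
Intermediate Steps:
f(a, j) = 10 + 13*a*j (f(a, j) = (13*a)*j + 10 = 13*a*j + 10 = 10 + 13*a*j)
w = -33376/3 (w = -⅔ + ((-32427 + 32462) - 33409)/3 = -⅔ + (35 - 33409)/3 = -⅔ + (⅓)*(-33374) = -⅔ - 33374/3 = -33376/3 ≈ -11125.)
(30*(-2) + f(9, -10))/w = (30*(-2) + (10 + 13*9*(-10)))/(-33376/3) = (-60 + (10 - 1170))*(-3/33376) = (-60 - 1160)*(-3/33376) = -1220*(-3/33376) = 915/8344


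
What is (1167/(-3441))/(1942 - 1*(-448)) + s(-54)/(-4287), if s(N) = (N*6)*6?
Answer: 1775825959/3917360570 ≈ 0.45332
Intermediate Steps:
s(N) = 36*N (s(N) = (6*N)*6 = 36*N)
(1167/(-3441))/(1942 - 1*(-448)) + s(-54)/(-4287) = (1167/(-3441))/(1942 - 1*(-448)) + (36*(-54))/(-4287) = (1167*(-1/3441))/(1942 + 448) - 1944*(-1/4287) = -389/1147/2390 + 648/1429 = -389/1147*1/2390 + 648/1429 = -389/2741330 + 648/1429 = 1775825959/3917360570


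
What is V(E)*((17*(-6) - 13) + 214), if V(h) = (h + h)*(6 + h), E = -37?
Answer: 227106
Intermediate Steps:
V(h) = 2*h*(6 + h) (V(h) = (2*h)*(6 + h) = 2*h*(6 + h))
V(E)*((17*(-6) - 13) + 214) = (2*(-37)*(6 - 37))*((17*(-6) - 13) + 214) = (2*(-37)*(-31))*((-102 - 13) + 214) = 2294*(-115 + 214) = 2294*99 = 227106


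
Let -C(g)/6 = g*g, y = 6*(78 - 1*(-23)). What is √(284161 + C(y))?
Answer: I*√1919255 ≈ 1385.4*I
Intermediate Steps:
y = 606 (y = 6*(78 + 23) = 6*101 = 606)
C(g) = -6*g² (C(g) = -6*g*g = -6*g²)
√(284161 + C(y)) = √(284161 - 6*606²) = √(284161 - 6*367236) = √(284161 - 2203416) = √(-1919255) = I*√1919255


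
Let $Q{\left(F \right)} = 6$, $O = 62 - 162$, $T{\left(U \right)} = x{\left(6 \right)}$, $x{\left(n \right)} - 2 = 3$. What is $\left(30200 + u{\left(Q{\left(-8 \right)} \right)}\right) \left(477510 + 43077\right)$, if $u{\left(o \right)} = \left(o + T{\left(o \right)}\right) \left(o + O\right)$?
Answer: $15183440442$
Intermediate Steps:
$x{\left(n \right)} = 5$ ($x{\left(n \right)} = 2 + 3 = 5$)
$T{\left(U \right)} = 5$
$O = -100$ ($O = 62 - 162 = -100$)
$u{\left(o \right)} = \left(-100 + o\right) \left(5 + o\right)$ ($u{\left(o \right)} = \left(o + 5\right) \left(o - 100\right) = \left(5 + o\right) \left(-100 + o\right) = \left(-100 + o\right) \left(5 + o\right)$)
$\left(30200 + u{\left(Q{\left(-8 \right)} \right)}\right) \left(477510 + 43077\right) = \left(30200 - \left(1070 - 36\right)\right) \left(477510 + 43077\right) = \left(30200 - 1034\right) 520587 = 29166 \cdot 520587 = 15183440442$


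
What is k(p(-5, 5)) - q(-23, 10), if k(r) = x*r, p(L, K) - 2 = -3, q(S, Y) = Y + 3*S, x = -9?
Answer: 68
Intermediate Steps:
p(L, K) = -1 (p(L, K) = 2 - 3 = -1)
k(r) = -9*r
k(p(-5, 5)) - q(-23, 10) = -9*(-1) - (10 + 3*(-23)) = 9 - (10 - 69) = 9 - 1*(-59) = 9 + 59 = 68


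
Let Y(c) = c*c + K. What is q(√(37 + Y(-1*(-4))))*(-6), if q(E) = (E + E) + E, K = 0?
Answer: -18*√53 ≈ -131.04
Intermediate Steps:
Y(c) = c² (Y(c) = c*c + 0 = c² + 0 = c²)
q(E) = 3*E (q(E) = 2*E + E = 3*E)
q(√(37 + Y(-1*(-4))))*(-6) = (3*√(37 + (-1*(-4))²))*(-6) = (3*√(37 + 4²))*(-6) = (3*√(37 + 16))*(-6) = (3*√53)*(-6) = -18*√53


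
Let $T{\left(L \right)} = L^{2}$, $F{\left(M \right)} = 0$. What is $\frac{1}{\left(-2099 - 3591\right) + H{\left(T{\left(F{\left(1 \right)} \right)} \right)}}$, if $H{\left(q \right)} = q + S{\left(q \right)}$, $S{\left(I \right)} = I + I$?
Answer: $- \frac{1}{5690} \approx -0.00017575$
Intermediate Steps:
$S{\left(I \right)} = 2 I$
$H{\left(q \right)} = 3 q$ ($H{\left(q \right)} = q + 2 q = 3 q$)
$\frac{1}{\left(-2099 - 3591\right) + H{\left(T{\left(F{\left(1 \right)} \right)} \right)}} = \frac{1}{\left(-2099 - 3591\right) + 3 \cdot 0^{2}} = \frac{1}{\left(-2099 - 3591\right) + 3 \cdot 0} = \frac{1}{-5690 + 0} = \frac{1}{-5690} = - \frac{1}{5690}$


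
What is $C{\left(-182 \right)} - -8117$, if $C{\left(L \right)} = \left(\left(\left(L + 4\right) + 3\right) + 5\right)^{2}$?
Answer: $37017$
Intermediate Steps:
$C{\left(L \right)} = \left(12 + L\right)^{2}$ ($C{\left(L \right)} = \left(\left(\left(4 + L\right) + 3\right) + 5\right)^{2} = \left(\left(7 + L\right) + 5\right)^{2} = \left(12 + L\right)^{2}$)
$C{\left(-182 \right)} - -8117 = \left(12 - 182\right)^{2} - -8117 = \left(-170\right)^{2} + 8117 = 28900 + 8117 = 37017$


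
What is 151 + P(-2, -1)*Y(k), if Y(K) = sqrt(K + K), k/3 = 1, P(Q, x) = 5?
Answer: 151 + 5*sqrt(6) ≈ 163.25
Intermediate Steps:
k = 3 (k = 3*1 = 3)
Y(K) = sqrt(2)*sqrt(K) (Y(K) = sqrt(2*K) = sqrt(2)*sqrt(K))
151 + P(-2, -1)*Y(k) = 151 + 5*(sqrt(2)*sqrt(3)) = 151 + 5*sqrt(6)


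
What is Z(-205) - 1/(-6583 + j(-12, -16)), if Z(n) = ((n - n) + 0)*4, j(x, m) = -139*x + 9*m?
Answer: 1/5059 ≈ 0.00019767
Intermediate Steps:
Z(n) = 0 (Z(n) = (0 + 0)*4 = 0*4 = 0)
Z(-205) - 1/(-6583 + j(-12, -16)) = 0 - 1/(-6583 + (-139*(-12) + 9*(-16))) = 0 - 1/(-6583 + (1668 - 144)) = 0 - 1/(-6583 + 1524) = 0 - 1/(-5059) = 0 - 1*(-1/5059) = 0 + 1/5059 = 1/5059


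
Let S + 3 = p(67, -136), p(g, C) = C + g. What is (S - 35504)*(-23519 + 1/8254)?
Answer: 3453110175100/4127 ≈ 8.3671e+8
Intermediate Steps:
S = -72 (S = -3 + (-136 + 67) = -3 - 69 = -72)
(S - 35504)*(-23519 + 1/8254) = (-72 - 35504)*(-23519 + 1/8254) = -35576*(-23519 + 1/8254) = -35576*(-194125825/8254) = 3453110175100/4127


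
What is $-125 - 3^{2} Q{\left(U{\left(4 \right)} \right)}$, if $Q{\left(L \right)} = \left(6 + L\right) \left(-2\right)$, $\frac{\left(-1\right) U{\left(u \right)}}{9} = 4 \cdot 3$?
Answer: $-1961$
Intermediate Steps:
$U{\left(u \right)} = -108$ ($U{\left(u \right)} = - 9 \cdot 4 \cdot 3 = \left(-9\right) 12 = -108$)
$Q{\left(L \right)} = -12 - 2 L$
$-125 - 3^{2} Q{\left(U{\left(4 \right)} \right)} = -125 - 3^{2} \left(-12 - -216\right) = -125 - 9 \left(-12 + 216\right) = -125 - 9 \cdot 204 = -125 - 1836 = -1961$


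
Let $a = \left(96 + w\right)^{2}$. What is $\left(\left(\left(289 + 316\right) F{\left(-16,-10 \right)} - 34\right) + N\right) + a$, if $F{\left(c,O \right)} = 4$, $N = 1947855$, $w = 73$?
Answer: $1978802$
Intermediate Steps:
$a = 28561$ ($a = \left(96 + 73\right)^{2} = 169^{2} = 28561$)
$\left(\left(\left(289 + 316\right) F{\left(-16,-10 \right)} - 34\right) + N\right) + a = \left(\left(\left(289 + 316\right) 4 - 34\right) + 1947855\right) + 28561 = \left(\left(605 \cdot 4 - 34\right) + 1947855\right) + 28561 = \left(\left(2420 - 34\right) + 1947855\right) + 28561 = \left(2386 + 1947855\right) + 28561 = 1950241 + 28561 = 1978802$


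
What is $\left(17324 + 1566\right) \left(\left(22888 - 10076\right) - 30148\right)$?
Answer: $-327477040$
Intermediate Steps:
$\left(17324 + 1566\right) \left(\left(22888 - 10076\right) - 30148\right) = 18890 \left(\left(22888 - 10076\right) - 30148\right) = 18890 \left(12812 - 30148\right) = 18890 \left(-17336\right) = -327477040$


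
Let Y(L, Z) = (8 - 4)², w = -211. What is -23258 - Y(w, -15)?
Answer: -23274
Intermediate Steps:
Y(L, Z) = 16 (Y(L, Z) = 4² = 16)
-23258 - Y(w, -15) = -23258 - 1*16 = -23258 - 16 = -23274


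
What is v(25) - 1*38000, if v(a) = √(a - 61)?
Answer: -38000 + 6*I ≈ -38000.0 + 6.0*I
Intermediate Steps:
v(a) = √(-61 + a)
v(25) - 1*38000 = √(-61 + 25) - 1*38000 = √(-36) - 38000 = 6*I - 38000 = -38000 + 6*I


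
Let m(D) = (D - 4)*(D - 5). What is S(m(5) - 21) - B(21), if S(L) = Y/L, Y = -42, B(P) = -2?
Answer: 4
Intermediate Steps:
m(D) = (-5 + D)*(-4 + D) (m(D) = (-4 + D)*(-5 + D) = (-5 + D)*(-4 + D))
S(L) = -42/L
S(m(5) - 21) - B(21) = -42/((20 + 5² - 9*5) - 21) - 1*(-2) = -42/((20 + 25 - 45) - 21) + 2 = -42/(0 - 21) + 2 = -42/(-21) + 2 = -42*(-1/21) + 2 = 2 + 2 = 4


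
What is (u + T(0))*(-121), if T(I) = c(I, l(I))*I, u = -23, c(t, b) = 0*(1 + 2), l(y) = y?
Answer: 2783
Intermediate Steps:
c(t, b) = 0 (c(t, b) = 0*3 = 0)
T(I) = 0 (T(I) = 0*I = 0)
(u + T(0))*(-121) = (-23 + 0)*(-121) = -23*(-121) = 2783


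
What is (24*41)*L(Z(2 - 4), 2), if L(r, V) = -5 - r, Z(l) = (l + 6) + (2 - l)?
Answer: -12792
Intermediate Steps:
Z(l) = 8 (Z(l) = (6 + l) + (2 - l) = 8)
(24*41)*L(Z(2 - 4), 2) = (24*41)*(-5 - 1*8) = 984*(-5 - 8) = 984*(-13) = -12792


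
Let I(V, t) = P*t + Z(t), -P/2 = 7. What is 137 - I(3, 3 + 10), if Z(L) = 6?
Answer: 313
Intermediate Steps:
P = -14 (P = -2*7 = -14)
I(V, t) = 6 - 14*t (I(V, t) = -14*t + 6 = 6 - 14*t)
137 - I(3, 3 + 10) = 137 - (6 - 14*(3 + 10)) = 137 - (6 - 14*13) = 137 - (6 - 182) = 137 - 1*(-176) = 137 + 176 = 313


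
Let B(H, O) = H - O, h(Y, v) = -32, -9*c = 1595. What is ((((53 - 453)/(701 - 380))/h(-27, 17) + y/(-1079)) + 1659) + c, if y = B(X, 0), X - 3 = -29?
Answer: 236884109/159858 ≈ 1481.8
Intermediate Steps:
c = -1595/9 (c = -1/9*1595 = -1595/9 ≈ -177.22)
X = -26 (X = 3 - 29 = -26)
y = -26 (y = -26 - 1*0 = -26 + 0 = -26)
((((53 - 453)/(701 - 380))/h(-27, 17) + y/(-1079)) + 1659) + c = ((((53 - 453)/(701 - 380))/(-32) - 26/(-1079)) + 1659) - 1595/9 = ((-400/321*(-1/32) - 26*(-1/1079)) + 1659) - 1595/9 = ((-400*1/321*(-1/32) + 2/83) + 1659) - 1595/9 = ((-400/321*(-1/32) + 2/83) + 1659) - 1595/9 = ((25/642 + 2/83) + 1659) - 1595/9 = (3359/53286 + 1659) - 1595/9 = 88404833/53286 - 1595/9 = 236884109/159858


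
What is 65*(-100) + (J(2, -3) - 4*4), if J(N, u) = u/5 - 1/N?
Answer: -65171/10 ≈ -6517.1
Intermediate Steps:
J(N, u) = -1/N + u/5 (J(N, u) = u*(⅕) - 1/N = u/5 - 1/N = -1/N + u/5)
65*(-100) + (J(2, -3) - 4*4) = 65*(-100) + ((-1/2 + (⅕)*(-3)) - 4*4) = -6500 + ((-1*½ - ⅗) - 16) = -6500 + ((-½ - ⅗) - 16) = -6500 + (-11/10 - 16) = -6500 - 171/10 = -65171/10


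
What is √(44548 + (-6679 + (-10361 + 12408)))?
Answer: 2*√9979 ≈ 199.79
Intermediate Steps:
√(44548 + (-6679 + (-10361 + 12408))) = √(44548 + (-6679 + 2047)) = √(44548 - 4632) = √39916 = 2*√9979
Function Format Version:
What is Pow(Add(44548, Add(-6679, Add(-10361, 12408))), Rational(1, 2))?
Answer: Mul(2, Pow(9979, Rational(1, 2))) ≈ 199.79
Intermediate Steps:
Pow(Add(44548, Add(-6679, Add(-10361, 12408))), Rational(1, 2)) = Pow(Add(44548, Add(-6679, 2047)), Rational(1, 2)) = Pow(Add(44548, -4632), Rational(1, 2)) = Pow(39916, Rational(1, 2)) = Mul(2, Pow(9979, Rational(1, 2)))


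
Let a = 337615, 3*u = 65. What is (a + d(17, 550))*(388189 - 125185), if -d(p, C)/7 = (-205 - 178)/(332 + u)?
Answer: 94212650624232/1061 ≈ 8.8796e+10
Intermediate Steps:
u = 65/3 (u = (⅓)*65 = 65/3 ≈ 21.667)
d(p, C) = 8043/1061 (d(p, C) = -7*(-205 - 178)/(332 + 65/3) = -(-2681)/1061/3 = -(-2681)*3/1061 = -7*(-1149/1061) = 8043/1061)
(a + d(17, 550))*(388189 - 125185) = (337615 + 8043/1061)*(388189 - 125185) = (358217558/1061)*263004 = 94212650624232/1061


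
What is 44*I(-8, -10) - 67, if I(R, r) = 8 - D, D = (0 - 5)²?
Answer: -815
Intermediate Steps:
D = 25 (D = (-5)² = 25)
I(R, r) = -17 (I(R, r) = 8 - 1*25 = 8 - 25 = -17)
44*I(-8, -10) - 67 = 44*(-17) - 67 = -748 - 67 = -815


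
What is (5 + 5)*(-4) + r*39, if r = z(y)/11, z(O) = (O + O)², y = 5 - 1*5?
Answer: -40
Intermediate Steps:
y = 0 (y = 5 - 5 = 0)
z(O) = 4*O² (z(O) = (2*O)² = 4*O²)
r = 0 (r = (4*0²)/11 = (4*0)*(1/11) = 0*(1/11) = 0)
(5 + 5)*(-4) + r*39 = (5 + 5)*(-4) + 0*39 = 10*(-4) + 0 = -40 + 0 = -40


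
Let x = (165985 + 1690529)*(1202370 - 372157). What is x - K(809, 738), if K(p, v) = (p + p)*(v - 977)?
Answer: 1541302444184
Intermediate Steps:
K(p, v) = 2*p*(-977 + v) (K(p, v) = (2*p)*(-977 + v) = 2*p*(-977 + v))
x = 1541302057482 (x = 1856514*830213 = 1541302057482)
x - K(809, 738) = 1541302057482 - 2*809*(-977 + 738) = 1541302057482 - 2*809*(-239) = 1541302057482 - 1*(-386702) = 1541302057482 + 386702 = 1541302444184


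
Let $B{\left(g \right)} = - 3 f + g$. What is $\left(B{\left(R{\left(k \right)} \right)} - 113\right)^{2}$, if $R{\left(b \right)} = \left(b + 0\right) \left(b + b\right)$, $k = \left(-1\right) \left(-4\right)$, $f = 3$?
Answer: $8100$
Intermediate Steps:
$k = 4$
$R{\left(b \right)} = 2 b^{2}$ ($R{\left(b \right)} = b 2 b = 2 b^{2}$)
$B{\left(g \right)} = -9 + g$ ($B{\left(g \right)} = \left(-3\right) 3 + g = -9 + g$)
$\left(B{\left(R{\left(k \right)} \right)} - 113\right)^{2} = \left(\left(-9 + 2 \cdot 4^{2}\right) - 113\right)^{2} = \left(\left(-9 + 2 \cdot 16\right) - 113\right)^{2} = \left(\left(-9 + 32\right) - 113\right)^{2} = \left(23 - 113\right)^{2} = \left(-90\right)^{2} = 8100$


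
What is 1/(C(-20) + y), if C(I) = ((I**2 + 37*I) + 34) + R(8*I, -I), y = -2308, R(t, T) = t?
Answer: -1/2774 ≈ -0.00036049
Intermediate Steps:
C(I) = 34 + I**2 + 45*I (C(I) = ((I**2 + 37*I) + 34) + 8*I = (34 + I**2 + 37*I) + 8*I = 34 + I**2 + 45*I)
1/(C(-20) + y) = 1/((34 + (-20)**2 + 45*(-20)) - 2308) = 1/((34 + 400 - 900) - 2308) = 1/(-466 - 2308) = 1/(-2774) = -1/2774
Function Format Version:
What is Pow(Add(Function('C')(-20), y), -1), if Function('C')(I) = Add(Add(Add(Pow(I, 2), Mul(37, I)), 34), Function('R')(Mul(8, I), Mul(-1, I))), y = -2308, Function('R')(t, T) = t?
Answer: Rational(-1, 2774) ≈ -0.00036049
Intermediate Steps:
Function('C')(I) = Add(34, Pow(I, 2), Mul(45, I)) (Function('C')(I) = Add(Add(Add(Pow(I, 2), Mul(37, I)), 34), Mul(8, I)) = Add(Add(34, Pow(I, 2), Mul(37, I)), Mul(8, I)) = Add(34, Pow(I, 2), Mul(45, I)))
Pow(Add(Function('C')(-20), y), -1) = Pow(Add(Add(34, Pow(-20, 2), Mul(45, -20)), -2308), -1) = Pow(Add(Add(34, 400, -900), -2308), -1) = Pow(Add(-466, -2308), -1) = Pow(-2774, -1) = Rational(-1, 2774)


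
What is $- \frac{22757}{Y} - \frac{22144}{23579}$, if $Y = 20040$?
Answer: $- \frac{980353063}{472523160} \approx -2.0747$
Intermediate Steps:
$- \frac{22757}{Y} - \frac{22144}{23579} = - \frac{22757}{20040} - \frac{22144}{23579} = - \frac{980353063}{472523160}$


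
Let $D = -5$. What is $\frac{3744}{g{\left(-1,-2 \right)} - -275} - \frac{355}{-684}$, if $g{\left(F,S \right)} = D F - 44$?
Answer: $\frac{661169}{40356} \approx 16.383$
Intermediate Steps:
$g{\left(F,S \right)} = -44 - 5 F$ ($g{\left(F,S \right)} = - 5 F - 44 = -44 - 5 F$)
$\frac{3744}{g{\left(-1,-2 \right)} - -275} - \frac{355}{-684} = \frac{3744}{\left(-44 - -5\right) - -275} - \frac{355}{-684} = \frac{3744}{\left(-44 + 5\right) + 275} - - \frac{355}{684} = \frac{3744}{-39 + 275} + \frac{355}{684} = \frac{3744}{236} + \frac{355}{684} = 3744 \cdot \frac{1}{236} + \frac{355}{684} = \frac{936}{59} + \frac{355}{684} = \frac{661169}{40356}$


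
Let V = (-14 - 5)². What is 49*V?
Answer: 17689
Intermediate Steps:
V = 361 (V = (-19)² = 361)
49*V = 49*361 = 17689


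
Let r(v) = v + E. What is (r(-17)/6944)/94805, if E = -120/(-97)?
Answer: -1529/63857614240 ≈ -2.3944e-8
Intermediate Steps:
E = 120/97 (E = -120*(-1/97) = 120/97 ≈ 1.2371)
r(v) = 120/97 + v (r(v) = v + 120/97 = 120/97 + v)
(r(-17)/6944)/94805 = ((120/97 - 17)/6944)/94805 = -1529/97*1/6944*(1/94805) = -1529/673568*1/94805 = -1529/63857614240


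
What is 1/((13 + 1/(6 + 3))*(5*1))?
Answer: 9/590 ≈ 0.015254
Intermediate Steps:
1/((13 + 1/(6 + 3))*(5*1)) = 1/((13 + 1/9)*5) = 1/((118/9)*5) = 1/(590/9) = 9/590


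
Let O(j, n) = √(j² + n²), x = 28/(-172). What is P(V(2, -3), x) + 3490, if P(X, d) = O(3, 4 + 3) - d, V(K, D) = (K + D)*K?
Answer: 150077/43 + √58 ≈ 3497.8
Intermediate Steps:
x = -7/43 (x = 28*(-1/172) = -7/43 ≈ -0.16279)
V(K, D) = K*(D + K) (V(K, D) = (D + K)*K = K*(D + K))
P(X, d) = √58 - d (P(X, d) = √(3² + (4 + 3)²) - d = √(9 + 7²) - d = √(9 + 49) - d = √58 - d)
P(V(2, -3), x) + 3490 = (√58 - 1*(-7/43)) + 3490 = (√58 + 7/43) + 3490 = (7/43 + √58) + 3490 = 150077/43 + √58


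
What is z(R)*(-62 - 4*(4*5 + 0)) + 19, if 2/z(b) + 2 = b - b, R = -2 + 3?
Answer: 161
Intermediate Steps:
R = 1
z(b) = -1 (z(b) = 2/(-2 + (b - b)) = 2/(-2 + 0) = 2/(-2) = 2*(-½) = -1)
z(R)*(-62 - 4*(4*5 + 0)) + 19 = -(-62 - 4*(4*5 + 0)) + 19 = -(-62 - 4*(20 + 0)) + 19 = -(-62 - 4*20) + 19 = -(-62 - 80) + 19 = -1*(-142) + 19 = 142 + 19 = 161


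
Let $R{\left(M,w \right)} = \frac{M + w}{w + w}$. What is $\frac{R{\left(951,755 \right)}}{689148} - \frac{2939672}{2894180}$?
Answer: $- \frac{76476434312687}{75293068038660} \approx -1.0157$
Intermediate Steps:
$R{\left(M,w \right)} = \frac{M + w}{2 w}$
$\frac{R{\left(951,755 \right)}}{689148} - \frac{2939672}{2894180} = \frac{\frac{1}{2} \cdot \frac{1}{755} \left(951 + 755\right)}{689148} - \frac{2939672}{2894180} = \frac{1}{2} \cdot \frac{1}{755} \cdot 1706 \cdot \frac{1}{689148} - \frac{734918}{723545} = \frac{853}{755} \cdot \frac{1}{689148} - \frac{734918}{723545} = \frac{853}{520306740} - \frac{734918}{723545} = - \frac{76476434312687}{75293068038660}$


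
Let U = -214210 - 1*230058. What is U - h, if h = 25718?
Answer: -469986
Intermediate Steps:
U = -444268 (U = -214210 - 230058 = -444268)
U - h = -444268 - 1*25718 = -444268 - 25718 = -469986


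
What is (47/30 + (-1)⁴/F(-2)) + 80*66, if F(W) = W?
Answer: 79216/15 ≈ 5281.1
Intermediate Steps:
(47/30 + (-1)⁴/F(-2)) + 80*66 = (47/30 + (-1)⁴/(-2)) + 80*66 = (47*(1/30) + 1*(-½)) + 5280 = (47/30 - ½) + 5280 = 16/15 + 5280 = 79216/15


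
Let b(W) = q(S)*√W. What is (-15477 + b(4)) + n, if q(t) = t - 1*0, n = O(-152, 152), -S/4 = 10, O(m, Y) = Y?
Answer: -15405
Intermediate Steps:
S = -40 (S = -4*10 = -40)
n = 152
q(t) = t (q(t) = t + 0 = t)
b(W) = -40*√W
(-15477 + b(4)) + n = (-15477 - 40*√4) + 152 = (-15477 - 40*2) + 152 = (-15477 - 80) + 152 = -15557 + 152 = -15405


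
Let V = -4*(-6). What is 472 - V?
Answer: 448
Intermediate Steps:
V = 24
472 - V = 472 - 1*24 = 472 - 24 = 448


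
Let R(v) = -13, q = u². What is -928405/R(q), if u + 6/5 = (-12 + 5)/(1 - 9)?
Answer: 928405/13 ≈ 71416.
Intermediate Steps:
u = -13/40 (u = -6/5 + (-12 + 5)/(1 - 9) = -6/5 - 7/(-8) = -6/5 - 7*(-⅛) = -6/5 + 7/8 = -13/40 ≈ -0.32500)
q = 169/1600 (q = (-13/40)² = 169/1600 ≈ 0.10563)
-928405/R(q) = -928405/(-13) = -928405*(-1/13) = 928405/13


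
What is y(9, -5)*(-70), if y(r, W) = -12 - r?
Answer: 1470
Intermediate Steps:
y(9, -5)*(-70) = (-12 - 1*9)*(-70) = (-12 - 9)*(-70) = -21*(-70) = 1470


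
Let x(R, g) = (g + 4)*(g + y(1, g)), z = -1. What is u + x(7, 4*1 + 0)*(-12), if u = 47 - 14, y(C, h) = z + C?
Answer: -351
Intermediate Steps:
y(C, h) = -1 + C
u = 33
x(R, g) = g*(4 + g) (x(R, g) = (g + 4)*(g + (-1 + 1)) = (4 + g)*(g + 0) = (4 + g)*g = g*(4 + g))
u + x(7, 4*1 + 0)*(-12) = 33 + ((4*1 + 0)*(4 + (4*1 + 0)))*(-12) = 33 + ((4 + 0)*(4 + (4 + 0)))*(-12) = 33 + (4*(4 + 4))*(-12) = 33 + (4*8)*(-12) = 33 + 32*(-12) = 33 - 384 = -351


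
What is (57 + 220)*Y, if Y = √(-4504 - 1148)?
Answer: 1662*I*√157 ≈ 20825.0*I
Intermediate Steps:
Y = 6*I*√157 (Y = √(-5652) = 6*I*√157 ≈ 75.18*I)
(57 + 220)*Y = (57 + 220)*(6*I*√157) = 277*(6*I*√157) = 1662*I*√157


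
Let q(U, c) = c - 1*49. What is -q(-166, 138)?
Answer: -89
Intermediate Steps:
q(U, c) = -49 + c (q(U, c) = c - 49 = -49 + c)
-q(-166, 138) = -(-49 + 138) = -1*89 = -89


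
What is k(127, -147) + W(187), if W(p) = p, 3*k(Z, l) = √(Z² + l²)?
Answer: 187 + √37738/3 ≈ 251.75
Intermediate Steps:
k(Z, l) = √(Z² + l²)/3
k(127, -147) + W(187) = √(127² + (-147)²)/3 + 187 = √(16129 + 21609)/3 + 187 = √37738/3 + 187 = 187 + √37738/3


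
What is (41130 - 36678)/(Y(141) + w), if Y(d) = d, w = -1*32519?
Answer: -2226/16189 ≈ -0.13750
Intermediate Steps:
w = -32519
(41130 - 36678)/(Y(141) + w) = (41130 - 36678)/(141 - 32519) = 4452/(-32378) = 4452*(-1/32378) = -2226/16189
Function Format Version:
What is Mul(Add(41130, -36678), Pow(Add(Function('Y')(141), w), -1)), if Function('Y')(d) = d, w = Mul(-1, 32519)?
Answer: Rational(-2226, 16189) ≈ -0.13750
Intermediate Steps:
w = -32519
Mul(Add(41130, -36678), Pow(Add(Function('Y')(141), w), -1)) = Mul(Add(41130, -36678), Pow(Add(141, -32519), -1)) = Mul(4452, Pow(-32378, -1)) = Mul(4452, Rational(-1, 32378)) = Rational(-2226, 16189)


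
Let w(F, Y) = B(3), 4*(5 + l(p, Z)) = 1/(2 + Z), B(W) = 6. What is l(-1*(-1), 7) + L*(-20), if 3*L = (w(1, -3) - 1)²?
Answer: -6179/36 ≈ -171.64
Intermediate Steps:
l(p, Z) = -5 + 1/(4*(2 + Z))
w(F, Y) = 6
L = 25/3 (L = (6 - 1)²/3 = (⅓)*5² = (⅓)*25 = 25/3 ≈ 8.3333)
l(-1*(-1), 7) + L*(-20) = (-39 - 20*7)/(4*(2 + 7)) + (25/3)*(-20) = (¼)*(-39 - 140)/9 - 500/3 = (¼)*(⅑)*(-179) - 500/3 = -179/36 - 500/3 = -6179/36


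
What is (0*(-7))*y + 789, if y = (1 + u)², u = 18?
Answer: 789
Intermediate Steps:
y = 361 (y = (1 + 18)² = 19² = 361)
(0*(-7))*y + 789 = (0*(-7))*361 + 789 = 0*361 + 789 = 0 + 789 = 789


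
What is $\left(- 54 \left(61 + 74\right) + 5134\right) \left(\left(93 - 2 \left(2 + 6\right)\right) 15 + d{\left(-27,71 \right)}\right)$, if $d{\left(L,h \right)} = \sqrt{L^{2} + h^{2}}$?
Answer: $-2490180 - 2156 \sqrt{5770} \approx -2.654 \cdot 10^{6}$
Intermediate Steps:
$\left(- 54 \left(61 + 74\right) + 5134\right) \left(\left(93 - 2 \left(2 + 6\right)\right) 15 + d{\left(-27,71 \right)}\right) = \left(- 54 \left(61 + 74\right) + 5134\right) \left(\left(93 - 2 \left(2 + 6\right)\right) 15 + \sqrt{\left(-27\right)^{2} + 71^{2}}\right) = \left(\left(-54\right) 135 + 5134\right) \left(\left(93 - 16\right) 15 + \sqrt{729 + 5041}\right) = \left(-7290 + 5134\right) \left(\left(93 - 16\right) 15 + \sqrt{5770}\right) = - 2156 \left(77 \cdot 15 + \sqrt{5770}\right) = - 2156 \left(1155 + \sqrt{5770}\right) = -2490180 - 2156 \sqrt{5770}$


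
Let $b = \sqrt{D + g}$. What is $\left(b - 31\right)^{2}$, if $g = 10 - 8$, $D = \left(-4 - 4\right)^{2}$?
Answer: $\left(31 - \sqrt{66}\right)^{2} \approx 523.31$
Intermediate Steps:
$D = 64$ ($D = \left(-8\right)^{2} = 64$)
$g = 2$ ($g = 10 - 8 = 2$)
$b = \sqrt{66}$ ($b = \sqrt{64 + 2} = \sqrt{66} \approx 8.124$)
$\left(b - 31\right)^{2} = \left(\sqrt{66} - 31\right)^{2} = \left(-31 + \sqrt{66}\right)^{2}$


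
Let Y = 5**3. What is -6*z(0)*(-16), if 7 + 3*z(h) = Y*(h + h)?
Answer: -224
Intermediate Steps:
Y = 125
z(h) = -7/3 + 250*h/3 (z(h) = -7/3 + (125*(h + h))/3 = -7/3 + (125*(2*h))/3 = -7/3 + (250*h)/3 = -7/3 + 250*h/3)
-6*z(0)*(-16) = -6*(-7/3 + (250/3)*0)*(-16) = -6*(-7/3 + 0)*(-16) = -6*(-7/3)*(-16) = 14*(-16) = -224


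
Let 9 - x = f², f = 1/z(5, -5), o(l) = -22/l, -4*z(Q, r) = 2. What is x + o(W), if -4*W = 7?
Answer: 123/7 ≈ 17.571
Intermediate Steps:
W = -7/4 (W = -¼*7 = -7/4 ≈ -1.7500)
z(Q, r) = -½ (z(Q, r) = -¼*2 = -½)
f = -2 (f = 1/(-½) = -2)
x = 5 (x = 9 - 1*(-2)² = 9 - 1*4 = 9 - 4 = 5)
x + o(W) = 5 - 22/(-7/4) = 5 - 22*(-4/7) = 5 + 88/7 = 123/7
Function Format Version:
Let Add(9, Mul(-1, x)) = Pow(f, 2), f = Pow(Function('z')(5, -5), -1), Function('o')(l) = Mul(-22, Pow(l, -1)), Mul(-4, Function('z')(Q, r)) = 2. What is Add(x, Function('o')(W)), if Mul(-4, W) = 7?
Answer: Rational(123, 7) ≈ 17.571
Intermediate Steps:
W = Rational(-7, 4) (W = Mul(Rational(-1, 4), 7) = Rational(-7, 4) ≈ -1.7500)
Function('z')(Q, r) = Rational(-1, 2) (Function('z')(Q, r) = Mul(Rational(-1, 4), 2) = Rational(-1, 2))
f = -2 (f = Pow(Rational(-1, 2), -1) = -2)
x = 5 (x = Add(9, Mul(-1, Pow(-2, 2))) = Add(9, Mul(-1, 4)) = Add(9, -4) = 5)
Add(x, Function('o')(W)) = Add(5, Mul(-22, Pow(Rational(-7, 4), -1))) = Add(5, Mul(-22, Rational(-4, 7))) = Add(5, Rational(88, 7)) = Rational(123, 7)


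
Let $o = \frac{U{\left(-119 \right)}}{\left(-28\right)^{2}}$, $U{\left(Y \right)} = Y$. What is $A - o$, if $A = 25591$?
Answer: $\frac{2866209}{112} \approx 25591.0$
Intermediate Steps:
$o = - \frac{17}{112}$ ($o = - \frac{119}{\left(-28\right)^{2}} = - \frac{119}{784} = \left(-119\right) \frac{1}{784} = - \frac{17}{112} \approx -0.15179$)
$A - o = 25591 - - \frac{17}{112} = 25591 + \frac{17}{112} = \frac{2866209}{112}$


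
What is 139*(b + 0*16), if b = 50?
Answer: 6950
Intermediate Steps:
139*(b + 0*16) = 139*(50 + 0*16) = 139*(50 + 0) = 139*50 = 6950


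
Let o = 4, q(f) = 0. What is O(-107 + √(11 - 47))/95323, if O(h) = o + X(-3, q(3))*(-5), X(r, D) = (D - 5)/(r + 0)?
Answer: -13/285969 ≈ -4.5459e-5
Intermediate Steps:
X(r, D) = (-5 + D)/r
O(h) = -13/3 (O(h) = 4 + ((-5 + 0)/(-3))*(-5) = 4 - ⅓*(-5)*(-5) = 4 + (5/3)*(-5) = 4 - 25/3 = -13/3)
O(-107 + √(11 - 47))/95323 = -13/3/95323 = -13/3*1/95323 = -13/285969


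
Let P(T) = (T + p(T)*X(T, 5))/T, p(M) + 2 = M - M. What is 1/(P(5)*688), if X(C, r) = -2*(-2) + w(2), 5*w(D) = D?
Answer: -25/13072 ≈ -0.0019125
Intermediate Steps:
w(D) = D/5
X(C, r) = 22/5 (X(C, r) = -2*(-2) + (1/5)*2 = 4 + 2/5 = 22/5)
p(M) = -2 (p(M) = -2 + (M - M) = -2 + 0 = -2)
P(T) = (-44/5 + T)/T (P(T) = (T - 2*22/5)/T = (T - 44/5)/T = (-44/5 + T)/T)
1/(P(5)*688) = 1/(((-44/5 + 5)/5)*688) = (1/688)/((1/5)*(-19/5)) = (1/688)/(-19/25) = -25/19*1/688 = -25/13072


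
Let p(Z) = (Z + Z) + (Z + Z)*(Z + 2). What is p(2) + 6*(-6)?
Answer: -16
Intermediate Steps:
p(Z) = 2*Z + 2*Z*(2 + Z) (p(Z) = 2*Z + (2*Z)*(2 + Z) = 2*Z + 2*Z*(2 + Z))
p(2) + 6*(-6) = 2*2*(3 + 2) + 6*(-6) = 2*2*5 - 36 = 20 - 36 = -16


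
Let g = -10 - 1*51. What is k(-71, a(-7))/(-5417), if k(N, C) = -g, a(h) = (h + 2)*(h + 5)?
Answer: -61/5417 ≈ -0.011261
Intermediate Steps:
g = -61 (g = -10 - 51 = -61)
a(h) = (2 + h)*(5 + h)
k(N, C) = 61 (k(N, C) = -1*(-61) = 61)
k(-71, a(-7))/(-5417) = 61/(-5417) = 61*(-1/5417) = -61/5417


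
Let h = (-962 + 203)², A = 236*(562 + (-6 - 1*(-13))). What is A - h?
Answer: -441797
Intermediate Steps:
A = 134284 (A = 236*(562 + (-6 + 13)) = 236*(562 + 7) = 236*569 = 134284)
h = 576081 (h = (-759)² = 576081)
A - h = 134284 - 1*576081 = 134284 - 576081 = -441797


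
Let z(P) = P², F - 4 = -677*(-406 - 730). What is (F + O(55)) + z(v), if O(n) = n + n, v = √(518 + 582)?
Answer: 770286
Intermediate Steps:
F = 769076 (F = 4 - 677*(-406 - 730) = 4 - 677*(-1136) = 4 + 769072 = 769076)
v = 10*√11 (v = √1100 = 10*√11 ≈ 33.166)
O(n) = 2*n
(F + O(55)) + z(v) = (769076 + 2*55) + (10*√11)² = (769076 + 110) + 1100 = 769186 + 1100 = 770286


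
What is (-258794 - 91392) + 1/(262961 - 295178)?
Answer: -11281942363/32217 ≈ -3.5019e+5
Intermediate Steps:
(-258794 - 91392) + 1/(262961 - 295178) = -350186 + 1/(-32217) = -350186 - 1/32217 = -11281942363/32217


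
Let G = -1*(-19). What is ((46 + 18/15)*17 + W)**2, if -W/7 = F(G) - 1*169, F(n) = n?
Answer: 85784644/25 ≈ 3.4314e+6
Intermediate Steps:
G = 19
W = 1050 (W = -7*(19 - 1*169) = -7*(19 - 169) = -7*(-150) = 1050)
((46 + 18/15)*17 + W)**2 = ((46 + 18/15)*17 + 1050)**2 = ((46 + 18*(1/15))*17 + 1050)**2 = ((46 + 6/5)*17 + 1050)**2 = ((236/5)*17 + 1050)**2 = (4012/5 + 1050)**2 = (9262/5)**2 = 85784644/25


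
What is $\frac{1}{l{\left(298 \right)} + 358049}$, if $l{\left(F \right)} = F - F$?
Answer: $\frac{1}{358049} \approx 2.7929 \cdot 10^{-6}$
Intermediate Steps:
$l{\left(F \right)} = 0$
$\frac{1}{l{\left(298 \right)} + 358049} = \frac{1}{0 + 358049} = \frac{1}{358049}$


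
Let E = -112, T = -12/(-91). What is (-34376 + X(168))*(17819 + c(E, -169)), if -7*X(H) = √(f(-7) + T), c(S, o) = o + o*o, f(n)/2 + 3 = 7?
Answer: -1588549336 - 92422*√16835/637 ≈ -1.5886e+9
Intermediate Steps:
T = 12/91 (T = -12*(-1/91) = 12/91 ≈ 0.13187)
f(n) = 8 (f(n) = -6 + 2*7 = -6 + 14 = 8)
c(S, o) = o + o²
X(H) = -2*√16835/637 (X(H) = -√(8 + 12/91)/7 = -2*√16835/637)
(-34376 + X(168))*(17819 + c(E, -169)) = (-34376 - 2*√16835/637)*(17819 - 169*(1 - 169)) = (-34376 - 2*√16835/637)*(17819 - 169*(-168)) = (-34376 - 2*√16835/637)*(17819 + 28392) = (-34376 - 2*√16835/637)*46211 = -1588549336 - 92422*√16835/637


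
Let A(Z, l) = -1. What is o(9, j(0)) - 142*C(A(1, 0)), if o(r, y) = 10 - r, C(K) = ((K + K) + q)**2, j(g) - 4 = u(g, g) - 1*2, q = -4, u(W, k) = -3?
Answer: -5111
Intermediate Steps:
j(g) = -1 (j(g) = 4 + (-3 - 1*2) = 4 + (-3 - 2) = 4 - 5 = -1)
C(K) = (-4 + 2*K)**2 (C(K) = ((K + K) - 4)**2 = (2*K - 4)**2 = (-4 + 2*K)**2)
o(9, j(0)) - 142*C(A(1, 0)) = (10 - 1*9) - 568*(-2 - 1)**2 = (10 - 9) - 568*(-3)**2 = 1 - 568*9 = 1 - 142*36 = 1 - 5112 = -5111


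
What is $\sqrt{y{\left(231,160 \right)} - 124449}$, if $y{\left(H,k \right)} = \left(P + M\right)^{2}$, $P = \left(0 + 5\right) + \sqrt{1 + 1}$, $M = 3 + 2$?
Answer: $\sqrt{-124449 + \left(10 + \sqrt{2}\right)^{2}} \approx 352.59 i$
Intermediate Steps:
$M = 5$
$P = 5 + \sqrt{2} \approx 6.4142$
$y{\left(H,k \right)} = \left(10 + \sqrt{2}\right)^{2}$ ($y{\left(H,k \right)} = \left(\left(5 + \sqrt{2}\right) + 5\right)^{2} = \left(10 + \sqrt{2}\right)^{2}$)
$\sqrt{y{\left(231,160 \right)} - 124449} = \sqrt{\left(10 + \sqrt{2}\right)^{2} - 124449} = \sqrt{-124449 + \left(10 + \sqrt{2}\right)^{2}}$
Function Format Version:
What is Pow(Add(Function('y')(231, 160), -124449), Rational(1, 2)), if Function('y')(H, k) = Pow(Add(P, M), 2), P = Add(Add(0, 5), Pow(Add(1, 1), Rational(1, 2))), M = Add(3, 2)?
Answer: Pow(Add(-124449, Pow(Add(10, Pow(2, Rational(1, 2))), 2)), Rational(1, 2)) ≈ Mul(352.59, I)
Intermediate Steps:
M = 5
P = Add(5, Pow(2, Rational(1, 2))) ≈ 6.4142
Function('y')(H, k) = Pow(Add(10, Pow(2, Rational(1, 2))), 2) (Function('y')(H, k) = Pow(Add(Add(5, Pow(2, Rational(1, 2))), 5), 2) = Pow(Add(10, Pow(2, Rational(1, 2))), 2))
Pow(Add(Function('y')(231, 160), -124449), Rational(1, 2)) = Pow(Add(Pow(Add(10, Pow(2, Rational(1, 2))), 2), -124449), Rational(1, 2)) = Pow(Add(-124449, Pow(Add(10, Pow(2, Rational(1, 2))), 2)), Rational(1, 2))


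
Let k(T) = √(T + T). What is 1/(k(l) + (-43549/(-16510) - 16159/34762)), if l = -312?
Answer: 11028668335685/3191126350513874 - 121813934194225*I*√39/19146758103083244 ≈ 0.003456 - 0.039731*I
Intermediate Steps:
k(T) = √2*√T (k(T) = √(2*T) = √2*√T)
1/(k(l) + (-43549/(-16510) - 16159/34762)) = 1/(√2*√(-312) + (-43549/(-16510) - 16159/34762)) = 1/(√2*(2*I*√78) + (-43549*(-1/16510) - 16159*1/34762)) = 1/(4*I*√39 + (43549/16510 - 1243/2674)) = 1/(4*I*√39 + 23982024/11036935) = 1/(23982024/11036935 + 4*I*√39)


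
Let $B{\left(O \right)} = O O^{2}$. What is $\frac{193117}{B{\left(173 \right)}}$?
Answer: $\frac{193117}{5177717} \approx 0.037298$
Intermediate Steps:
$B{\left(O \right)} = O^{3}$
$\frac{193117}{B{\left(173 \right)}} = \frac{193117}{173^{3}} = \frac{193117}{5177717}$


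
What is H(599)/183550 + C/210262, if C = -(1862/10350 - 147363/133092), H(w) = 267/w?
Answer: 48394972884889/7076553423537840840 ≈ 6.8388e-6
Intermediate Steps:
C = 70966097/76527900 (C = -(1862*(1/10350) - 147363*1/133092) = -(931/5175 - 49121/44364) = -1*(-70966097/76527900) = 70966097/76527900 ≈ 0.92732)
H(599)/183550 + C/210262 = (267/599)/183550 + (70966097/76527900)/210262 = (267*(1/599))*(1/183550) + (70966097/76527900)*(1/210262) = (267/599)*(1/183550) + 70966097/16090909309800 = 267/109946450 + 70966097/16090909309800 = 48394972884889/7076553423537840840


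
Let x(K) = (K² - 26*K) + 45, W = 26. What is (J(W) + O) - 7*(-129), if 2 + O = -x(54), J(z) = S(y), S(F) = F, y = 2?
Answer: -654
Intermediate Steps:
x(K) = 45 + K² - 26*K
J(z) = 2
O = -1559 (O = -2 - (45 + 54² - 26*54) = -2 - (45 + 2916 - 1404) = -2 - 1*1557 = -2 - 1557 = -1559)
(J(W) + O) - 7*(-129) = (2 - 1559) - 7*(-129) = -1557 + 903 = -654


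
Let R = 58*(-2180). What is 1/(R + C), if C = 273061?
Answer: 1/146621 ≈ 6.8203e-6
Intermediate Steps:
R = -126440
1/(R + C) = 1/(-126440 + 273061) = 1/146621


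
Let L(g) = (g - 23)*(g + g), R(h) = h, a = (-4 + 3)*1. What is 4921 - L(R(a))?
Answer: 4873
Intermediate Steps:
a = -1 (a = -1*1 = -1)
L(g) = 2*g*(-23 + g) (L(g) = (-23 + g)*(2*g) = 2*g*(-23 + g))
4921 - L(R(a)) = 4921 - 2*(-1)*(-23 - 1) = 4921 - 2*(-1)*(-24) = 4921 - 1*48 = 4921 - 48 = 4873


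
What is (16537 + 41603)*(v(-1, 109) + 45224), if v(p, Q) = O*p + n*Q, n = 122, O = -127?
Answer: 3409852860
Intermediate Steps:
v(p, Q) = -127*p + 122*Q
(16537 + 41603)*(v(-1, 109) + 45224) = (16537 + 41603)*((-127*(-1) + 122*109) + 45224) = 58140*((127 + 13298) + 45224) = 58140*(13425 + 45224) = 58140*58649 = 3409852860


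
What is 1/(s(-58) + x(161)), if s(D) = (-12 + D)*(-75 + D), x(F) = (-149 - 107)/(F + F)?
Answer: 161/1498782 ≈ 0.00010742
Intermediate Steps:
x(F) = -128/F (x(F) = -256*1/(2*F) = -128/F)
s(D) = (-75 + D)*(-12 + D)
1/(s(-58) + x(161)) = 1/((900 + (-58)**2 - 87*(-58)) - 128/161) = 1/((900 + 3364 + 5046) - 128*1/161) = 1/(9310 - 128/161) = 1/(1498782/161) = 161/1498782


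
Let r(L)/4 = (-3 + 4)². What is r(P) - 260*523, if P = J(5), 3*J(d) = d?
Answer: -135976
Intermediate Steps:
J(d) = d/3
P = 5/3 (P = (⅓)*5 = 5/3 ≈ 1.6667)
r(L) = 4 (r(L) = 4*(-3 + 4)² = 4*1² = 4*1 = 4)
r(P) - 260*523 = 4 - 260*523 = 4 - 135980 = -135976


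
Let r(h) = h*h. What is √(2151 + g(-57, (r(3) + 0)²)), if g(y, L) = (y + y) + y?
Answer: 6*√55 ≈ 44.497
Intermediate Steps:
r(h) = h²
g(y, L) = 3*y (g(y, L) = 2*y + y = 3*y)
√(2151 + g(-57, (r(3) + 0)²)) = √(2151 + 3*(-57)) = √(2151 - 171) = √1980 = 6*√55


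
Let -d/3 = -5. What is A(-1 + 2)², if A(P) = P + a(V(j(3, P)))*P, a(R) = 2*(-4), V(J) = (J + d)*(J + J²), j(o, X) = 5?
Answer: 49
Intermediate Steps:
d = 15 (d = -3*(-5) = 15)
V(J) = (15 + J)*(J + J²) (V(J) = (J + 15)*(J + J²) = (15 + J)*(J + J²))
a(R) = -8
A(P) = -7*P (A(P) = P - 8*P = -7*P)
A(-1 + 2)² = (-7*(-1 + 2))² = (-7*1)² = (-7)² = 49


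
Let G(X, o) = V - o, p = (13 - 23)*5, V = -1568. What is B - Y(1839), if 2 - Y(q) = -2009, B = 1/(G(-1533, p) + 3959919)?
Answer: -7960344410/3958401 ≈ -2011.0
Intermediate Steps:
p = -50 (p = -10*5 = -50)
G(X, o) = -1568 - o
B = 1/3958401 (B = 1/((-1568 - 1*(-50)) + 3959919) = 1/((-1568 + 50) + 3959919) = 1/(-1518 + 3959919) = 1/3958401 ≈ 2.5263e-7)
Y(q) = 2011 (Y(q) = 2 - 1*(-2009) = 2 + 2009 = 2011)
B - Y(1839) = 1/3958401 - 1*2011 = 1/3958401 - 2011 = -7960344410/3958401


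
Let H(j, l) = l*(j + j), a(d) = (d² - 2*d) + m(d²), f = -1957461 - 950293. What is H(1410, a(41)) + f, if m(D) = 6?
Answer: 1618346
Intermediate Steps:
f = -2907754
a(d) = 6 + d² - 2*d (a(d) = (d² - 2*d) + 6 = 6 + d² - 2*d)
H(j, l) = 2*j*l (H(j, l) = l*(2*j) = 2*j*l)
H(1410, a(41)) + f = 2*1410*(6 + 41² - 2*41) - 2907754 = 2*1410*(6 + 1681 - 82) - 2907754 = 2*1410*1605 - 2907754 = 4526100 - 2907754 = 1618346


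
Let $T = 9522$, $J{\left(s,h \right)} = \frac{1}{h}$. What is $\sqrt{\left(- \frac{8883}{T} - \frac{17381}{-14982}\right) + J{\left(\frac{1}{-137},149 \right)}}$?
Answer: $\frac{\sqrt{154177468083507}}{25671657} \approx 0.48368$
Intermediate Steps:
$\sqrt{\left(- \frac{8883}{T} - \frac{17381}{-14982}\right) + J{\left(\frac{1}{-137},149 \right)}} = \sqrt{\left(- \frac{8883}{9522} - \frac{17381}{-14982}\right) + \frac{1}{149}} = \sqrt{\left(\left(-8883\right) \frac{1}{9522} - - \frac{17381}{14982}\right) + \frac{1}{149}} = \sqrt{\left(- \frac{987}{1058} + \frac{17381}{14982}\right) + \frac{1}{149}} = \sqrt{\frac{900466}{3962739} + \frac{1}{149}} = \sqrt{\frac{138132173}{590448111}} = \frac{\sqrt{154177468083507}}{25671657}$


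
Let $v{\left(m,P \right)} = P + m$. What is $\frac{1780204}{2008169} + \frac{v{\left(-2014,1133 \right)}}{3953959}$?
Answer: $\frac{7037084430747}{7940217891071} \approx 0.88626$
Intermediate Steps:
$\frac{1780204}{2008169} + \frac{v{\left(-2014,1133 \right)}}{3953959} = \frac{1780204}{2008169} + \frac{1133 - 2014}{3953959} = 1780204 \cdot \frac{1}{2008169} - \frac{881}{3953959} = \frac{1780204}{2008169} - \frac{881}{3953959} = \frac{7037084430747}{7940217891071}$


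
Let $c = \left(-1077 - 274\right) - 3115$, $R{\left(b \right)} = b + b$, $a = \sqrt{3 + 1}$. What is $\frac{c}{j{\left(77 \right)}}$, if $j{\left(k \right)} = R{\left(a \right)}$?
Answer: $- \frac{2233}{2} \approx -1116.5$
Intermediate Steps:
$a = 2$ ($a = \sqrt{4} = 2$)
$R{\left(b \right)} = 2 b$
$j{\left(k \right)} = 4$ ($j{\left(k \right)} = 2 \cdot 2 = 4$)
$c = -4466$ ($c = -1351 - 3115 = -4466$)
$\frac{c}{j{\left(77 \right)}} = - \frac{4466}{4} = \left(-4466\right) \frac{1}{4} = - \frac{2233}{2}$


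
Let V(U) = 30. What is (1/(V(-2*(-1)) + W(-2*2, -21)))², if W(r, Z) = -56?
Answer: 1/676 ≈ 0.0014793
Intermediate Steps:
(1/(V(-2*(-1)) + W(-2*2, -21)))² = (1/(30 - 56))² = (1/(-26))² = (-1/26)² = 1/676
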